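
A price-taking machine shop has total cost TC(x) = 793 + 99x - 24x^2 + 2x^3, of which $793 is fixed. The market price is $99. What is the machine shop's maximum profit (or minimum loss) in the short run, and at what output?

AVC = 99 - 24x + 2x^2; min AVC = $27 at x = 6. Since P = $99 ≥ min AVC, the firm produces.
With MC = 99 - 48x + 6x^2, P = MC on the upward-sloping part at x* = 8.
TR = 99·8 = 792. TC = 793 + 280 = 1073. Profit = 792 − 1073 = -$281.
That loss of $281 beats the $793 the firm would lose by shutting down; producing recovers $512 of fixed cost.

Profit = -$281 at x = 8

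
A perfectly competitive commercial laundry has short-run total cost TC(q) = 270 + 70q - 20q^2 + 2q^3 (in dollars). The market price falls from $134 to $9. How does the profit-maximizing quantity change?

Output falls from 8 to 0 (the firm shuts down)

MC = 70 - 40q + 6q^2; the shutdown threshold is min AVC = $20 (at q = 5).
At P = $134 ≥ min AVC, set P = MC on the rising branch: q = 8.
At P = $9 < min AVC = $20, price no longer covers variable cost at any output, so the firm shuts down: q = 0.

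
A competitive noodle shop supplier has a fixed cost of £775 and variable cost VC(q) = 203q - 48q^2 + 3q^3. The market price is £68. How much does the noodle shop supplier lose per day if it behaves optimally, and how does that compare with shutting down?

Profit = -£289 at q = 9

AVC = 203 - 48q + 3q^2 has its minimum £11 at q = 8; price £68 clears that bar, so the firm operates.
MC = 203 - 96q + 9q^2. Setting P = MC and taking the root on the rising branch gives q* = 9.
TR = 68·9 = 612. TC = 775 + 126 = 901. Profit = 612 − 901 = -£289.
That loss of £289 beats the £775 the firm would lose by shutting down; producing recovers £486 of fixed cost.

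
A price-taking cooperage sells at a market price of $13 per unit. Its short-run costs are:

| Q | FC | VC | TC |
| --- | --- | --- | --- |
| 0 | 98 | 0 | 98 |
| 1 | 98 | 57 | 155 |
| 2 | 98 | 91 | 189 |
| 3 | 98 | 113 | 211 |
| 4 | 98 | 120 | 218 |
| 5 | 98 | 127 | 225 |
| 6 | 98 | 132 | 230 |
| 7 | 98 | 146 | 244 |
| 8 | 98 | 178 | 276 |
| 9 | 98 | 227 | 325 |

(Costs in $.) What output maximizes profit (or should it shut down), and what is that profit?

Q = 0 (shut down); profit = -$98

Tabulate TR − TC: Q=0: -98; Q=1: -142; Q=2: -163; Q=3: -172; Q=4: -166; Q=5: -160; Q=6: -152; Q=7: -153; Q=8: -172; Q=9: -208.
Profit is highest at Q = 0. Equivalently, the lowest AVC in the table is 146/7 ≈ $20.86 at Q = 7, and P = $13 falls below it — price never covers variable cost, so the firm shuts down and loses only its fixed cost.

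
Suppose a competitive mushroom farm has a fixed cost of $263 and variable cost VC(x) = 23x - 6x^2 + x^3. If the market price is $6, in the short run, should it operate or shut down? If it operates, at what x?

Shut down

Strip out fixed cost: VC = 23x - 6x^2 + x^3. Then AVC = 23 - 6x + x^2 and MC = 23 - 12x + 3x^2.
AVC hits its minimum where MC = AVC, at x = 3, giving min AVC = 23 - 6·3 + 3^2 = $14.
P = $6 lies below min AVC = $14; no output level covers variable cost.
Shutting down limits the loss to fixed cost, $263.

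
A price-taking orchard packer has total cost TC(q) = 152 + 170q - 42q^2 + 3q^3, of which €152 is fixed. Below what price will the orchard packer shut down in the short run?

€23 per unit

The shutdown price is the minimum of AVC. VC = 170q - 42q^2 + 3q^3, so AVC = 170 - 42q + 3q^2.
At the minimum of AVC, MC = AVC. MC = 170 - 84q + 9q^2; setting MC = AVC gives 6q^2 - 42q = 0, so q = 7. min AVC = 23.
For P < €23 the firm produces nothing.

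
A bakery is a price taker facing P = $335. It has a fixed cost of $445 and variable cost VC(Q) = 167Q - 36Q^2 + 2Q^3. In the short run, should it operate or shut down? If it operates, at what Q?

Produce at Q = 14

From TC, MC = TC'(Q) = 167 - 72Q + 6Q^2 and AVC = VC/Q = 167 - 36Q + 2Q^2.
The AVC parabola has its vertex at Q = 36/4 = 9, where AVC = 167 - 36·9 + 2·9^2 = $5.
Since P = $335 ≥ min AVC = $5, price covers variable cost and the firm should produce.
P = MC gives -168 - 72Q + 6Q^2 = 0, with roots -2 and 14. Take the larger (rising MC): Q* = 14.
Check: AVC at Q = 14 is $55 ≤ P, so revenue covers variable cost.
Profit = P·Q − TC = 335·14 − 1215 = $3475.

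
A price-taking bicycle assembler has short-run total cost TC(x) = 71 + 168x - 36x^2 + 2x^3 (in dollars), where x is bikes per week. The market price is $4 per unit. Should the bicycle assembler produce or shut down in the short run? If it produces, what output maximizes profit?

Strip out fixed cost: VC = 168x - 36x^2 + 2x^3. Then AVC = 168 - 36x + 2x^2 and MC = 168 - 72x + 6x^2.
AVC hits its minimum where MC = AVC, at x = 9, giving min AVC = 168 - 36·9 + 2·9^2 = $6.
Since P = $4 < min AVC = $6, price fails to cover variable cost at any output.
The firm minimizes its loss by shutting down and losing only its fixed cost of $71.

Shut down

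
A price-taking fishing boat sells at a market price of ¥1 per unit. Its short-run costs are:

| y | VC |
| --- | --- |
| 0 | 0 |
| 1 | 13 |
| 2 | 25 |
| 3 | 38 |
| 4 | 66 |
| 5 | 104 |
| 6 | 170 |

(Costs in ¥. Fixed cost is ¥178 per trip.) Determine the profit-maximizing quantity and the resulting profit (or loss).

Tabulate TR − TC: y=0: -178; y=1: -190; y=2: -201; y=3: -213; y=4: -240; y=5: -277; y=6: -342.
Profit is highest at y = 0. Equivalently, the lowest AVC in the table is 25/2 ≈ ¥12.50 at y = 2, and P = ¥1 falls below it — price never covers variable cost, so the firm shuts down and loses only its fixed cost.

y = 0 (shut down); profit = -¥178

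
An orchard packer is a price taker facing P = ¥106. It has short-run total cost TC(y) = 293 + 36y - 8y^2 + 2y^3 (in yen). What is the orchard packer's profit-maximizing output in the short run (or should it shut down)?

Strip out fixed cost: VC = 36y - 8y^2 + 2y^3. Then AVC = 36 - 8y + 2y^2 and MC = 36 - 16y + 6y^2.
AVC is minimized where dAVC/dy = -8 + 4y = 0, at y = 2; min AVC = 36 - 8·2 + 2·2^2 = ¥28.
P = ¥106 exceeds min AVC = ¥28, so the firm stays open.
Solving P = MC: -70 - 16y + 6y^2 = 0 ⇒ y = -7/3 or 5. On the upward-sloping branch, y* = 5.
Check: AVC at y = 5 is ¥46 ≤ P, so revenue covers variable cost.
Profit = P·y − TC = 106·5 − 523 = ¥7.

Produce at y = 5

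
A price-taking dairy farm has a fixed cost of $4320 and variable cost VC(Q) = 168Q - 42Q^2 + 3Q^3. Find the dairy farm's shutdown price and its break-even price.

Shutdown price = $21; break-even price = $456

Shutdown price = min AVC. AVC = 168 - 42Q + 3Q^2, with vertex at Q = 7 and minimum $21.
ATC = 4320/Q + 168 - 42Q + 3Q^2. Setting dATC/dQ = −4320/Q^2 − 42 + 6Q = 0 gives Q = 12 (since 6·12^3 − 42·12^2 = 4320).
min ATC = 4320/12 + 168 − 42·12 + 3·12^2 = $456. That is the break-even price.
Between these two prices the firm operates at a loss; above $456 it earns a profit.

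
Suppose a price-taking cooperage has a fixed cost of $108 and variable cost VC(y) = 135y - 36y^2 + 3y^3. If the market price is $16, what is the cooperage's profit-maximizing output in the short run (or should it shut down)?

Variable cost is VC = 135y - 36y^2 + 3y^3, so AVC = VC/y = 135 - 36y + 3y^2 and MC = dTC/dy = 135 - 72y + 9y^2.
AVC hits its minimum where MC = AVC, at y = 6, giving min AVC = 135 - 36·6 + 3·6^2 = $27.
Since P = $16 < min AVC = $27, price fails to cover variable cost at any output.
Shutting down limits the loss to fixed cost, $108.

Shut down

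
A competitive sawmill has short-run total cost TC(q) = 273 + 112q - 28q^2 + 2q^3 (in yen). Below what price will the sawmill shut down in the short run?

¥14 per unit

The firm shuts down when price falls below the minimum of average variable cost. AVC = VC/q = 112 - 28q + 2q^2.
dAVC/dq = -28 + 4q = 0 gives q = 7. min AVC = 112 - 28·7 + 2·7^2 = 14.
So the shutdown price is ¥14.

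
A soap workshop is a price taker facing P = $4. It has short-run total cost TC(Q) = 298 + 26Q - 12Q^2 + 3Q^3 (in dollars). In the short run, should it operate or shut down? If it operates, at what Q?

From TC, MC = TC'(Q) = 26 - 24Q + 9Q^2 and AVC = VC/Q = 26 - 12Q + 3Q^2.
AVC is minimized where dAVC/dQ = -12 + 6Q = 0, at Q = 2; min AVC = 26 - 12·2 + 3·2^2 = $14.
P = $4 lies below min AVC = $14; no output level covers variable cost.
Best response: produce nothing and absorb the $298 fixed cost.

Shut down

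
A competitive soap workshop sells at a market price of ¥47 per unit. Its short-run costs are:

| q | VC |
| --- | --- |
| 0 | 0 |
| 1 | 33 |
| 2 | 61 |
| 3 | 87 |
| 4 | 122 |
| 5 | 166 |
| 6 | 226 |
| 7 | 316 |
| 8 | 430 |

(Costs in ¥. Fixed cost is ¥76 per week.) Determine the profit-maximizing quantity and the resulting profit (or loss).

q = 5; profit = -¥7

Compute π = P·q − TC at each output: q=0: -76; q=1: -62; q=2: -43; q=3: -22; q=4: -10; q=5: -7; q=6: -20; q=7: -63; q=8: -130.
Profit is maximized at q = 5. AVC there is 166/5 = ¥33.20 ≤ P, so producing beats shutting down (which would give -¥76).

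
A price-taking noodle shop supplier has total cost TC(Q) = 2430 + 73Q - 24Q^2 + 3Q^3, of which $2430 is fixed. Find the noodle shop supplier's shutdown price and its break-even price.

Shutdown price = $25; break-even price = $370

Shutdown price = min AVC. AVC = 73 - 24Q + 3Q^2, with vertex at Q = 4 and minimum $25.
ATC = 2430/Q + 73 - 24Q + 3Q^2. Setting dATC/dQ = −2430/Q^2 − 24 + 6Q = 0 gives Q = 9 (since 6·9^3 − 24·9^2 = 2430).
min ATC = 2430/9 + 73 − 24·9 + 3·9^2 = $370. That is the break-even price.
Between these two prices the firm operates at a loss; above $370 it earns a profit.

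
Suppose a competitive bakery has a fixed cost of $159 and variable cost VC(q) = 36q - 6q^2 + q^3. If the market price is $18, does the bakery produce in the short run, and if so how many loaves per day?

Shut down

Strip out fixed cost: VC = 36q - 6q^2 + q^3. Then AVC = 36 - 6q + q^2 and MC = 36 - 12q + 3q^2.
AVC is minimized where dAVC/dq = -6 + 2q = 0, at q = 3; min AVC = 36 - 6·3 + 3^2 = $27.
Since P = $18 < min AVC = $27, price fails to cover variable cost at any output.
Shutting down limits the loss to fixed cost, $159.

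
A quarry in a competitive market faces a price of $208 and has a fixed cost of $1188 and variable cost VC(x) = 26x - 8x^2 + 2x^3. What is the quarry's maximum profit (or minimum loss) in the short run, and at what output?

AVC = 26 - 8x + 2x^2; min AVC = $18 at x = 2. Since P = $208 ≥ min AVC, the firm produces.
MC = 26 - 16x + 6x^2. Setting P = MC and taking the root on the rising branch gives x* = 7.
TR = 208·7 = 1456. TC = 1188 + 476 = 1664. Profit = 1456 − 1664 = -$208.
By producing, the firm covers all variable cost plus $980 of fixed cost; shutting down would lose the full $1188.

Profit = -$208 at x = 7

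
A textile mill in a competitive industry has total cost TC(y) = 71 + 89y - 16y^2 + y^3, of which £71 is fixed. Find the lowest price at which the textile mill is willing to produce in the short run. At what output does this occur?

Short-run supply begins at min AVC. From VC = 89y - 16y^2 + y^3, AVC = 89 - 16y + y^2.
At the minimum of AVC, MC = AVC. MC = 89 - 32y + 3y^2; setting MC = AVC gives 2y^2 - 16y = 0, so y = 8. min AVC = 25.
The firm shuts down for any P below £25.

£25 per unit, at y = 8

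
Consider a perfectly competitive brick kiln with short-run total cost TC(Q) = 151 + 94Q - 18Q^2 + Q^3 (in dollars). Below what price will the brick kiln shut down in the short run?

Short-run supply begins at min AVC. From VC = 94Q - 18Q^2 + Q^3, AVC = 94 - 18Q + Q^2.
At the minimum of AVC, MC = AVC. MC = 94 - 36Q + 3Q^2; setting MC = AVC gives 2Q^2 - 18Q = 0, so Q = 9. min AVC = 13.
For P < $13 the firm produces nothing.

$13 per unit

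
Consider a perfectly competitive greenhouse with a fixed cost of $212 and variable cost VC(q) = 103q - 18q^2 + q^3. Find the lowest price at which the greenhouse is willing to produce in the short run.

Short-run supply begins at min AVC. From VC = 103q - 18q^2 + q^3, AVC = 103 - 18q + q^2.
dAVC/dq = -18 + 2q = 0 gives q = 9. min AVC = 103 - 18·9 + 9^2 = 22.
The firm shuts down for any P below $22.

$22 per unit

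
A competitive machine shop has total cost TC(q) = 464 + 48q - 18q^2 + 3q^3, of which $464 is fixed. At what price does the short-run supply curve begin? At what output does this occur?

The firm shuts down when price falls below the minimum of average variable cost. AVC = VC/q = 48 - 18q + 3q^2.
dAVC/dq = -18 + 6q = 0 gives q = 3. min AVC = 48 - 18·3 + 3·3^2 = 21.
So the shutdown price is $21.

$21 per unit, at q = 3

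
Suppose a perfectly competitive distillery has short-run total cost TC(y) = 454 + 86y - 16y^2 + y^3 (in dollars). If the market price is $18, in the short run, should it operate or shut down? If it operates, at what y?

Variable cost is VC = 86y - 16y^2 + y^3, so AVC = VC/y = 86 - 16y + y^2 and MC = dTC/dy = 86 - 32y + 3y^2.
AVC is minimized where dAVC/dy = -16 + 2y = 0, at y = 8; min AVC = 86 - 16·8 + 8^2 = $22.
Since P = $18 < min AVC = $22, price fails to cover variable cost at any output.
Shutting down limits the loss to fixed cost, $454.

Shut down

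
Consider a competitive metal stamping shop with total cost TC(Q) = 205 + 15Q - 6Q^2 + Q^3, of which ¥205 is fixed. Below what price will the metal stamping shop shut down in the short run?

The shutdown price is the minimum of AVC. VC = 15Q - 6Q^2 + Q^3, so AVC = 15 - 6Q + Q^2.
At the minimum of AVC, MC = AVC. MC = 15 - 12Q + 3Q^2; setting MC = AVC gives 2Q^2 - 6Q = 0, so Q = 3. min AVC = 6.
For P < ¥6 the firm produces nothing.

¥6 per unit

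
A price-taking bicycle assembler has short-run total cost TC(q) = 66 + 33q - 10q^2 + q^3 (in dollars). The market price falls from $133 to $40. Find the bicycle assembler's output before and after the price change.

Output falls from 10 to 7

AVC = 33 - 10q + q^2, minimized at q = 5 where min AVC = $8. MC = 33 - 20q + 3q^2.
At P = $133 ≥ min AVC, set P = MC on the rising branch: q = 10.
At P = $40 ≥ min AVC, set P = MC: q = 7. The firm stays open but cuts output.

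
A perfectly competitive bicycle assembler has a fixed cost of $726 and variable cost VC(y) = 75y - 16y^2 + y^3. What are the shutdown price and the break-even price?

Shutdown price = min AVC. AVC = 75 - 16y + y^2, with vertex at y = 8 and minimum $11.
ATC = 726/y + 75 - 16y + y^2. Setting dATC/dy = −726/y^2 − 16 + 2y = 0 gives y = 11 (since 2·11^3 − 16·11^2 = 726).
min ATC = 726/11 + 75 − 16·11 + 11^2 = $86. That is the break-even price.
Between these two prices the firm operates at a loss; above $86 it earns a profit.

Shutdown price = $11; break-even price = $86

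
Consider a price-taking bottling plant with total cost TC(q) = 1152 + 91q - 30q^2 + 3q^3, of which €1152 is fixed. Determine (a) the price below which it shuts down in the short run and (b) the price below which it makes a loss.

Shutdown price = min AVC. AVC = 91 - 30q + 3q^2, with vertex at q = 5 and minimum €16.
ATC = 1152/q + 91 - 30q + 3q^2. Setting dATC/dq = −1152/q^2 − 30 + 6q = 0 gives q = 8 (since 6·8^3 − 30·8^2 = 1152).
min ATC = 1152/8 + 91 − 30·8 + 3·8^2 = €187. That is the break-even price.
For €16 ≤ P < €187 the firm produces at a loss; below €16 it shuts down.

Shutdown price = €16; break-even price = €187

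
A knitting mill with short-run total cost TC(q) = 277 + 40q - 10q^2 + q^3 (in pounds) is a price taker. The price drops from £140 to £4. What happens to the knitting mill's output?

Output falls from 10 to 0 (the firm shuts down)

MC = 40 - 20q + 3q^2; the shutdown threshold is min AVC = £15 (at q = 5).
With P = £140 above the shutdown price, P = MC gives q = 10.
At P = £4 < min AVC = £15, price no longer covers variable cost at any output, so the firm shuts down: q = 0.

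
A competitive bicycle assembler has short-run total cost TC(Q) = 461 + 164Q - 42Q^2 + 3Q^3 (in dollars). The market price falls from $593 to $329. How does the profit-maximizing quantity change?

Output falls from 13 to 11

AVC = 164 - 42Q + 3Q^2, minimized at Q = 7 where min AVC = $17. MC = 164 - 84Q + 9Q^2.
With P = $593 above the shutdown price, P = MC gives Q = 13.
At P = $329 ≥ min AVC, set P = MC: Q = 11. The firm stays open but cuts output.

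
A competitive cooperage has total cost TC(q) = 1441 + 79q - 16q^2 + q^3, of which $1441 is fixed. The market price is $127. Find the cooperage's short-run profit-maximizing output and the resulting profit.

Profit = -$289 at q = 12

AVC = 79 - 16q + q^2 has its minimum $15 at q = 8; price $127 clears that bar, so the firm operates.
MC = 79 - 32q + 3q^2. Setting P = MC and taking the root on the rising branch gives q* = 12.
TR = 127·12 = 1524. TC = 1441 + 372 = 1813. Profit = 1524 − 1813 = -$289.
By producing, the firm covers all variable cost plus $1152 of fixed cost; shutting down would lose the full $1441.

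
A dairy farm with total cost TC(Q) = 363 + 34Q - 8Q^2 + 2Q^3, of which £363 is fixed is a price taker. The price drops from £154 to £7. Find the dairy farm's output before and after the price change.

AVC = 34 - 8Q + 2Q^2, minimized at Q = 2 where min AVC = £26. MC = 34 - 16Q + 6Q^2.
At P = £154 ≥ min AVC, set P = MC on the rising branch: Q = 6.
At P = £7 < min AVC = £26, price no longer covers variable cost at any output, so the firm shuts down: Q = 0.

Output falls from 6 to 0 (the firm shuts down)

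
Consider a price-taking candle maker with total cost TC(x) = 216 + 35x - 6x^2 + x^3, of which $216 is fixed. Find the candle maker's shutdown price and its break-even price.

Shutdown price = $26; break-even price = $71

AVC = 35 - 6x + x^2; minimized at x = 3, giving min AVC = $26. That is the shutdown price.
ATC = 216/x + 35 - 6x + x^2. Setting dATC/dx = −216/x^2 − 6 + 2x = 0 gives x = 6 (since 2·6^3 − 6·6^2 = 216).
min ATC = 216/6 + 35 − 6·6 + 6^2 = $71. That is the break-even price.
Between these two prices the firm operates at a loss; above $71 it earns a profit.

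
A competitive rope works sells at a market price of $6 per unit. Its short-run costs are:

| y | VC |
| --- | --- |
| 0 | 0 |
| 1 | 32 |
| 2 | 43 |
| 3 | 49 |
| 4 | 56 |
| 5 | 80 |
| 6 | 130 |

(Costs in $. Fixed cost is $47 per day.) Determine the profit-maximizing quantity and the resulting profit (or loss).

Profit at each row (π = 6y − TC): y=0: -47; y=1: -73; y=2: -78; y=3: -78; y=4: -79; y=5: -97; y=6: -141.
Profit is highest at y = 0. Equivalently, the lowest AVC in the table is 56/4 ≈ $14 at y = 4, and P = $6 falls below it — price never covers variable cost, so the firm shuts down and loses only its fixed cost.

y = 0 (shut down); profit = -$47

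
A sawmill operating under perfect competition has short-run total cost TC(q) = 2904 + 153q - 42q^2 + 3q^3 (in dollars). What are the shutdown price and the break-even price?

Shutdown price = min AVC. AVC = 153 - 42q + 3q^2, with vertex at q = 7 and minimum $6.
ATC = 2904/q + 153 - 42q + 3q^2. Setting dATC/dq = −2904/q^2 − 42 + 6q = 0 gives q = 11 (since 6·11^3 − 42·11^2 = 2904).
min ATC = 2904/11 + 153 − 42·11 + 3·11^2 = $318. That is the break-even price.
For $6 ≤ P < $318 the firm produces at a loss; below $6 it shuts down.

Shutdown price = $6; break-even price = $318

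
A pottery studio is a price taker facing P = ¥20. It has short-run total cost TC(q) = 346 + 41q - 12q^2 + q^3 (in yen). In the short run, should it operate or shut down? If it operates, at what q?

Variable cost is VC = 41q - 12q^2 + q^3, so AVC = VC/q = 41 - 12q + q^2 and MC = dTC/dq = 41 - 24q + 3q^2.
AVC hits its minimum where MC = AVC, at q = 6, giving min AVC = 41 - 12·6 + 6^2 = ¥5.
P = ¥20 exceeds min AVC = ¥5, so the firm stays open.
Solving P = MC: 21 - 24q + 3q^2 = 0 ⇒ q = 1 or 7. On the upward-sloping branch, q* = 7.
Check: AVC at q = 7 is ¥6 ≤ P, so revenue covers variable cost.
Profit = P·q − TC = 20·7 − 388 = -¥248, a loss, but smaller than the ¥346 fixed cost the firm would lose by shutting down.

Produce at q = 7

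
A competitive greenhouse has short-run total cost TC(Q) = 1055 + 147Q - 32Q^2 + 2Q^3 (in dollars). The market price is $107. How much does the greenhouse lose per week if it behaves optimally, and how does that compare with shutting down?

Profit = -$255 at Q = 10

AVC = 147 - 32Q + 2Q^2; min AVC = $19 at Q = 8. Since P = $107 ≥ min AVC, the firm produces.
With MC = 147 - 64Q + 6Q^2, P = MC on the upward-sloping part at Q* = 10.
TR = 107·10 = 1070. TC = 1055 + 270 = 1325. Profit = 1070 − 1325 = -$255.
Shutting down would mean losing the fixed cost of $1055, so operating at a loss of $255 is better by $800.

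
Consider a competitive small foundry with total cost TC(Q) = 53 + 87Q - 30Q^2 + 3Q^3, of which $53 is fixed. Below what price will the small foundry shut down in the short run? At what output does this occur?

The firm shuts down when price falls below the minimum of average variable cost. AVC = VC/Q = 87 - 30Q + 3Q^2.
dAVC/dQ = -30 + 6Q = 0 gives Q = 5. min AVC = 87 - 30·5 + 3·5^2 = 12.
The firm shuts down for any P below $12.

$12 per unit, at Q = 5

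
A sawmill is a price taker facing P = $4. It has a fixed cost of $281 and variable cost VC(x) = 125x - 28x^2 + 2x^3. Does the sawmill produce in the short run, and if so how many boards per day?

Shut down

From TC, MC = TC'(x) = 125 - 56x + 6x^2 and AVC = VC/x = 125 - 28x + 2x^2.
AVC hits its minimum where MC = AVC, at x = 7, giving min AVC = 125 - 28·7 + 2·7^2 = $27.
With P < min AVC ($4 < $27), every unit sold adds to the loss.
Best response: produce nothing and absorb the $281 fixed cost.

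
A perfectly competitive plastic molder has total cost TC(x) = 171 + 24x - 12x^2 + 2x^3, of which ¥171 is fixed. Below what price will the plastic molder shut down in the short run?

¥6 per unit

Short-run supply begins at min AVC. From VC = 24x - 12x^2 + 2x^3, AVC = 24 - 12x + 2x^2.
At the minimum of AVC, MC = AVC. MC = 24 - 24x + 6x^2; setting MC = AVC gives 4x^2 - 12x = 0, so x = 3. min AVC = 6.
So the shutdown price is ¥6.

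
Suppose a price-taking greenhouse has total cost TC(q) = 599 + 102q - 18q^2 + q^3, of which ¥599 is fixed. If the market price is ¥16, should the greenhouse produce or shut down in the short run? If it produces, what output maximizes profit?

Shut down

Variable cost is VC = 102q - 18q^2 + q^3, so AVC = VC/q = 102 - 18q + q^2 and MC = dTC/dq = 102 - 36q + 3q^2.
AVC hits its minimum where MC = AVC, at q = 9, giving min AVC = 102 - 18·9 + 9^2 = ¥21.
P = ¥16 lies below min AVC = ¥21; no output level covers variable cost.
The firm minimizes its loss by shutting down and losing only its fixed cost of ¥599.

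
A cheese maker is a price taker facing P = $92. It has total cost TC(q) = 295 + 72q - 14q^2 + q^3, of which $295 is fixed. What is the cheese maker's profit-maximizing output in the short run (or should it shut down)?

Strip out fixed cost: VC = 72q - 14q^2 + q^3. Then AVC = 72 - 14q + q^2 and MC = 72 - 28q + 3q^2.
The AVC parabola has its vertex at q = 14/2 = 7, where AVC = 72 - 14·7 + 7^2 = $23.
Since P = $92 ≥ min AVC = $23, price covers variable cost and the firm should produce.
P = MC gives -20 - 28q + 3q^2 = 0, with roots -2/3 and 10. Take the larger (rising MC): q* = 10.
Check: AVC at q = 10 is $32 ≤ P, so revenue covers variable cost.
Profit = P·q − TC = 92·10 − 615 = $305.

Produce at q = 10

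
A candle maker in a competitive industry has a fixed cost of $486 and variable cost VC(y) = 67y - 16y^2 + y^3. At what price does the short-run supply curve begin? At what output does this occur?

The firm shuts down when price falls below the minimum of average variable cost. AVC = VC/y = 67 - 16y + y^2.
At the minimum of AVC, MC = AVC. MC = 67 - 32y + 3y^2; setting MC = AVC gives 2y^2 - 16y = 0, so y = 8. min AVC = 3.
The firm shuts down for any P below $3.

$3 per unit, at y = 8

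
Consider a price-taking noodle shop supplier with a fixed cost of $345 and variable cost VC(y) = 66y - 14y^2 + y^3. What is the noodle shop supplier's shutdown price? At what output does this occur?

$17 per unit, at y = 7

Short-run supply begins at min AVC. From VC = 66y - 14y^2 + y^3, AVC = 66 - 14y + y^2.
dAVC/dy = -14 + 2y = 0 gives y = 7. min AVC = 66 - 14·7 + 7^2 = 17.
The firm shuts down for any P below $17.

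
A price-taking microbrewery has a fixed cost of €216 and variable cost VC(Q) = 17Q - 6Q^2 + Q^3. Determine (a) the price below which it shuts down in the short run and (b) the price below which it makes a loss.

Shutdown price = €8; break-even price = €53

AVC = 17 - 6Q + Q^2; minimized at Q = 3, giving min AVC = €8. That is the shutdown price.
ATC = 216/Q + 17 - 6Q + Q^2. Setting dATC/dQ = −216/Q^2 − 6 + 2Q = 0 gives Q = 6 (since 2·6^3 − 6·6^2 = 216).
min ATC = 216/6 + 17 − 6·6 + 6^2 = €53. That is the break-even price.
For €8 ≤ P < €53 the firm produces at a loss; below €8 it shuts down.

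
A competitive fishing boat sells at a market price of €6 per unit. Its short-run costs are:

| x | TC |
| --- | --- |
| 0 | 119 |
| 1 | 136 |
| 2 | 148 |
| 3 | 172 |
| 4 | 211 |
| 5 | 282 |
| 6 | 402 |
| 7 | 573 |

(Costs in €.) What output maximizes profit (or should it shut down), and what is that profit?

x = 0 (shut down); profit = -€119

Profit at each row (π = 6x − TC): x=0: -119; x=1: -130; x=2: -136; x=3: -154; x=4: -187; x=5: -252; x=6: -366; x=7: -531.
Profit is highest at x = 0. Equivalently, the lowest AVC in the table is 29/2 ≈ €14.50 at x = 2, and P = €6 falls below it — price never covers variable cost, so the firm shuts down and loses only its fixed cost.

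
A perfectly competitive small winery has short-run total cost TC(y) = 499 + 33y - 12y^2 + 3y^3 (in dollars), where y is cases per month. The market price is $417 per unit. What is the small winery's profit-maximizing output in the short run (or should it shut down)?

From TC, MC = TC'(y) = 33 - 24y + 9y^2 and AVC = VC/y = 33 - 12y + 3y^2.
The AVC parabola has its vertex at y = 12/6 = 2, where AVC = 33 - 12·2 + 3·2^2 = $21.
Since P = $417 ≥ min AVC = $21, price covers variable cost and the firm should produce.
Solving P = MC: -384 - 24y + 9y^2 = 0 ⇒ y = -16/3 or 8. On the upward-sloping branch, y* = 8.
Check: AVC at y = 8 is $129 ≤ P, so revenue covers variable cost.
Profit = P·y − TC = 417·8 − 1531 = $1805.

Produce at y = 8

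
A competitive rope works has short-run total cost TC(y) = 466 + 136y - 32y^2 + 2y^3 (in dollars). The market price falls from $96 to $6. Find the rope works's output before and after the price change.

MC = 136 - 64y + 6y^2; the shutdown threshold is min AVC = $8 (at y = 8).
With P = $96 above the shutdown price, P = MC gives y = 10.
At P = $6 < min AVC = $8, price no longer covers variable cost at any output, so the firm shuts down: y = 0.

Output falls from 10 to 0 (the firm shuts down)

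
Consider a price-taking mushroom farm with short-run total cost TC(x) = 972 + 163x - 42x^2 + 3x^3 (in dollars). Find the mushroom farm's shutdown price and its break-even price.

Shutdown price = $16; break-even price = $136

Shutdown price = min AVC. AVC = 163 - 42x + 3x^2, with vertex at x = 7 and minimum $16.
ATC = 972/x + 163 - 42x + 3x^2. Setting dATC/dx = −972/x^2 − 42 + 6x = 0 gives x = 9 (since 6·9^3 − 42·9^2 = 972).
min ATC = 972/9 + 163 − 42·9 + 3·9^2 = $136. That is the break-even price.
Between these two prices the firm operates at a loss; above $136 it earns a profit.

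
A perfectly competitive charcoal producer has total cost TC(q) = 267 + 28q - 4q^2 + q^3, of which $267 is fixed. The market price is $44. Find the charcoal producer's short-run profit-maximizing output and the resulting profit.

AVC = 28 - 4q + q^2; min AVC = $24 at q = 2. Since P = $44 ≥ min AVC, the firm produces.
With MC = 28 - 8q + 3q^2, P = MC on the upward-sloping part at q* = 4.
TR = 44·4 = 176. TC = 267 + 112 = 379. Profit = 176 − 379 = -$203.
Shutting down would mean losing the fixed cost of $267, so operating at a loss of $203 is better by $64.

Profit = -$203 at q = 4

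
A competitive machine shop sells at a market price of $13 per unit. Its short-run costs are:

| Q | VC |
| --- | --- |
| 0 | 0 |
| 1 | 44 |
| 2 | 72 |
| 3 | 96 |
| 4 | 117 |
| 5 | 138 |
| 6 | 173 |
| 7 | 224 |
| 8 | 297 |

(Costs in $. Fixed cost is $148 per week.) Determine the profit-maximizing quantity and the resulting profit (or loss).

Q = 0 (shut down); profit = -$148

Profit at each row (π = 13Q − TC): Q=0: -148; Q=1: -179; Q=2: -194; Q=3: -205; Q=4: -213; Q=5: -221; Q=6: -243; Q=7: -281; Q=8: -341.
Profit is highest at Q = 0. Equivalently, the lowest AVC in the table is 138/5 ≈ $27.60 at Q = 5, and P = $13 falls below it — price never covers variable cost, so the firm shuts down and loses only its fixed cost.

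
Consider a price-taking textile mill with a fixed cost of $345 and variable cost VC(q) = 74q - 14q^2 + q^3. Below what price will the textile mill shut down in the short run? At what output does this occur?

$25 per unit, at q = 7

The shutdown price is the minimum of AVC. VC = 74q - 14q^2 + q^3, so AVC = 74 - 14q + q^2.
At the minimum of AVC, MC = AVC. MC = 74 - 28q + 3q^2; setting MC = AVC gives 2q^2 - 14q = 0, so q = 7. min AVC = 25.
For P < $25 the firm produces nothing.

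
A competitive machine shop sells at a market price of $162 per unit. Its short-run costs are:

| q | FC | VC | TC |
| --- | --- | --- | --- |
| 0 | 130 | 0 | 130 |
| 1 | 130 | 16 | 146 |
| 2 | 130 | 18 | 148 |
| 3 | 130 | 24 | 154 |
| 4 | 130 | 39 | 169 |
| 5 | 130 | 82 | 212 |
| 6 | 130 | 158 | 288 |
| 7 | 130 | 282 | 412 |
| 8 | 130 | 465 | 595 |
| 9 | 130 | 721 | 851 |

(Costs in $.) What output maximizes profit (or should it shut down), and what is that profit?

q = 7; profit = $722

Compute π = P·q − TC at each output: q=0: -130; q=1: 16; q=2: 176; q=3: 332; q=4: 479; q=5: 598; q=6: 684; q=7: 722; q=8: 701; q=9: 607.
Profit is maximized at q = 7. AVC there is 282/7 = $40.29 ≤ P, so producing beats shutting down (which would give -$130).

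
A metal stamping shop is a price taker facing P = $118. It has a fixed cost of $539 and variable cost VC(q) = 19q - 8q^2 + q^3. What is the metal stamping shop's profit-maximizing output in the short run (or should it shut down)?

Strip out fixed cost: VC = 19q - 8q^2 + q^3. Then AVC = 19 - 8q + q^2 and MC = 19 - 16q + 3q^2.
The AVC parabola has its vertex at q = 8/2 = 4, where AVC = 19 - 8·4 + 4^2 = $3.
Because $118 ≥ $3, revenue can cover variable cost; the firm operates.
Solving P = MC: -99 - 16q + 3q^2 = 0 ⇒ q = -11/3 or 9. On the upward-sloping branch, q* = 9.
Check: AVC at q = 9 is $28 ≤ P, so revenue covers variable cost.
Profit = P·q − TC = 118·9 − 791 = $271.

Produce at q = 9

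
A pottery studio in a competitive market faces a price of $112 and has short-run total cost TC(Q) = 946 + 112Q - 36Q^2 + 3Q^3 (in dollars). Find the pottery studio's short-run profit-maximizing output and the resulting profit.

AVC = 112 - 36Q + 3Q^2 has its minimum $4 at Q = 6; price $112 clears that bar, so the firm operates.
MC = 112 - 72Q + 9Q^2. Setting P = MC and taking the root on the rising branch gives Q* = 8.
TR = 112·8 = 896. TC = 946 + 128 = 1074. Profit = 896 − 1074 = -$178.
That loss of $178 beats the $946 the firm would lose by shutting down; producing recovers $768 of fixed cost.

Profit = -$178 at Q = 8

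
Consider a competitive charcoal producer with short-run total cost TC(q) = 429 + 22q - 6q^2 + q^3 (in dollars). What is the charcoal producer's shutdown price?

$13 per unit

Short-run supply begins at min AVC. From VC = 22q - 6q^2 + q^3, AVC = 22 - 6q + q^2.
At the minimum of AVC, MC = AVC. MC = 22 - 12q + 3q^2; setting MC = AVC gives 2q^2 - 6q = 0, so q = 3. min AVC = 13.
For P < $13 the firm produces nothing.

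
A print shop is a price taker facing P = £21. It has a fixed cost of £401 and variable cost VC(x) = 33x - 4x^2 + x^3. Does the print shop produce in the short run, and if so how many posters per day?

From TC, MC = TC'(x) = 33 - 8x + 3x^2 and AVC = VC/x = 33 - 4x + x^2.
AVC is minimized where dAVC/dx = -4 + 2x = 0, at x = 2; min AVC = 33 - 4·2 + 2^2 = £29.
Since P = £21 < min AVC = £29, price fails to cover variable cost at any output.
Shutting down limits the loss to fixed cost, £401.

Shut down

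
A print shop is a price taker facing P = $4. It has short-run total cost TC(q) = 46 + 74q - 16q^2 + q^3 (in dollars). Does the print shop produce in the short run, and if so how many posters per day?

Shut down

Variable cost is VC = 74q - 16q^2 + q^3, so AVC = VC/q = 74 - 16q + q^2 and MC = dTC/dq = 74 - 32q + 3q^2.
AVC is minimized where dAVC/dq = -16 + 2q = 0, at q = 8; min AVC = 74 - 16·8 + 8^2 = $10.
With P < min AVC ($4 < $10), every unit sold adds to the loss.
Best response: produce nothing and absorb the $46 fixed cost.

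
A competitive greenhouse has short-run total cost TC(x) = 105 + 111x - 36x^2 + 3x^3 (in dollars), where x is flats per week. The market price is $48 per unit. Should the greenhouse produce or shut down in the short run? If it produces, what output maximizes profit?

Variable cost is VC = 111x - 36x^2 + 3x^3, so AVC = VC/x = 111 - 36x + 3x^2 and MC = dTC/dx = 111 - 72x + 9x^2.
AVC is minimized where dAVC/dx = -36 + 6x = 0, at x = 6; min AVC = 111 - 36·6 + 3·6^2 = $3.
Since P = $48 ≥ min AVC = $3, price covers variable cost and the firm should produce.
Solving P = MC: 63 - 72x + 9x^2 = 0 ⇒ x = 1 or 7. On the upward-sloping branch, x* = 7.
Check: AVC at x = 7 is $6 ≤ P, so revenue covers variable cost.
Profit = P·x − TC = 48·7 − 147 = $189.

Produce at x = 7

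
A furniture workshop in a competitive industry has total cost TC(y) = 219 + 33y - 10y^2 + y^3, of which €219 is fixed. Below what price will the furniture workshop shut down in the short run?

The firm shuts down when price falls below the minimum of average variable cost. AVC = VC/y = 33 - 10y + y^2.
dAVC/dy = -10 + 2y = 0 gives y = 5. min AVC = 33 - 10·5 + 5^2 = 8.
The firm shuts down for any P below €8.

€8 per unit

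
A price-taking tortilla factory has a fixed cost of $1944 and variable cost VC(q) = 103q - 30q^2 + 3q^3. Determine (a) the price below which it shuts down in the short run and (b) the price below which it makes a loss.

Shutdown price = $28; break-even price = $292

AVC = 103 - 30q + 3q^2; minimized at q = 5, giving min AVC = $28. That is the shutdown price.
ATC = 1944/q + 103 - 30q + 3q^2. Setting dATC/dq = −1944/q^2 − 30 + 6q = 0 gives q = 9 (since 6·9^3 − 30·9^2 = 1944).
min ATC = 1944/9 + 103 − 30·9 + 3·9^2 = $292. That is the break-even price.
Between these two prices the firm operates at a loss; above $292 it earns a profit.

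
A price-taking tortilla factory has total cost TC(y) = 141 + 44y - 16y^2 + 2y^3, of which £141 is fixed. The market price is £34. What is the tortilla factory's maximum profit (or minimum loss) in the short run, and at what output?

Profit = -£41 at y = 5

AVC = 44 - 16y + 2y^2 has its minimum £12 at y = 4; price £34 clears that bar, so the firm operates.
With MC = 44 - 32y + 6y^2, P = MC on the upward-sloping part at y* = 5.
TR = 34·5 = 170. TC = 141 + 70 = 211. Profit = 170 − 211 = -£41.
Shutting down would mean losing the fixed cost of £141, so operating at a loss of £41 is better by £100.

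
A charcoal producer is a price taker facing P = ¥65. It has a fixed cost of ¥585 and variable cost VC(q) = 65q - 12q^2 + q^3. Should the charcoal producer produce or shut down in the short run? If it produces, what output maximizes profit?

Produce at q = 8

From TC, MC = TC'(q) = 65 - 24q + 3q^2 and AVC = VC/q = 65 - 12q + q^2.
AVC hits its minimum where MC = AVC, at q = 6, giving min AVC = 65 - 12·6 + 6^2 = ¥29.
Since P = ¥65 ≥ min AVC = ¥29, price covers variable cost and the firm should produce.
P = MC gives -24q + 3q^2 = 0, with roots 0 and 8. Take the larger (rising MC): q* = 8.
Check: AVC at q = 8 is ¥33 ≤ P, so revenue covers variable cost.
Profit = P·q − TC = 65·8 − 849 = -¥329, a loss, but smaller than the ¥585 fixed cost the firm would lose by shutting down.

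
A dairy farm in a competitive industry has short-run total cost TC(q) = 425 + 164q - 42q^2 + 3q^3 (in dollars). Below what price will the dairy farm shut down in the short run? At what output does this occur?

Short-run supply begins at min AVC. From VC = 164q - 42q^2 + 3q^3, AVC = 164 - 42q + 3q^2.
At the minimum of AVC, MC = AVC. MC = 164 - 84q + 9q^2; setting MC = AVC gives 6q^2 - 42q = 0, so q = 7. min AVC = 17.
So the shutdown price is $17.

$17 per unit, at q = 7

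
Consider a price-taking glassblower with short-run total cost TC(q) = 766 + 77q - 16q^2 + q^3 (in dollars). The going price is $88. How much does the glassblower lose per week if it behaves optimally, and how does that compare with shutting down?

AVC = 77 - 16q + q^2; min AVC = $13 at q = 8. Since P = $88 ≥ min AVC, the firm produces.
With MC = 77 - 32q + 3q^2, P = MC on the upward-sloping part at q* = 11.
TR = 88·11 = 968. TC = 766 + 242 = 1008. Profit = 968 − 1008 = -$40.
Shutting down would mean losing the fixed cost of $766, so operating at a loss of $40 is better by $726.

Profit = -$40 at q = 11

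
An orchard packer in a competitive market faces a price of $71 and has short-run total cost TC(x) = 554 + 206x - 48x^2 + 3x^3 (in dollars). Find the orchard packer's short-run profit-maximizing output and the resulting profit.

AVC = 206 - 48x + 3x^2 has its minimum $14 at x = 8; price $71 clears that bar, so the firm operates.
MC = 206 - 96x + 9x^2. Setting P = MC and taking the root on the rising branch gives x* = 9.
TR = 71·9 = 639. TC = 554 + 153 = 707. Profit = 639 − 707 = -$68.
By producing, the firm covers all variable cost plus $486 of fixed cost; shutting down would lose the full $554.

Profit = -$68 at x = 9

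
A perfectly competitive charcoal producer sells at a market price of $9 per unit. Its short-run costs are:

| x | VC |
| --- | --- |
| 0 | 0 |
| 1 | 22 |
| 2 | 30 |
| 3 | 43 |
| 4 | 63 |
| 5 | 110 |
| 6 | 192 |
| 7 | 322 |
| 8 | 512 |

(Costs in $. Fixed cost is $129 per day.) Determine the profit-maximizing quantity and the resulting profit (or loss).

x = 0 (shut down); profit = -$129

Tabulate TR − TC: x=0: -129; x=1: -142; x=2: -141; x=3: -145; x=4: -156; x=5: -194; x=6: -267; x=7: -388; x=8: -569.
Profit is highest at x = 0. Equivalently, the lowest AVC in the table is 43/3 ≈ $14.33 at x = 3, and P = $9 falls below it — price never covers variable cost, so the firm shuts down and loses only its fixed cost.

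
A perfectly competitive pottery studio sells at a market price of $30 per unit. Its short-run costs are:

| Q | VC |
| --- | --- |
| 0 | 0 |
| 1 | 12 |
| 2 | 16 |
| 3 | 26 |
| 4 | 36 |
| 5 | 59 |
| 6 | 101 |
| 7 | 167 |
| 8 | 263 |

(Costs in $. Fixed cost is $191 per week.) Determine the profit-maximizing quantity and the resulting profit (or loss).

Q = 5; profit = -$100

Compute π = P·Q − TC at each output: Q=0: -191; Q=1: -173; Q=2: -147; Q=3: -127; Q=4: -107; Q=5: -100; Q=6: -112; Q=7: -148; Q=8: -214.
Profit is maximized at Q = 5. AVC there is 59/5 = $11.80 ≤ P, so producing beats shutting down (which would give -$191).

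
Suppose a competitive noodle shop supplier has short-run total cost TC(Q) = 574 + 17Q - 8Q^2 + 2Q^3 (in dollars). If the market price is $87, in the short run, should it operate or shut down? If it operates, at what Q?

Produce at Q = 5

Variable cost is VC = 17Q - 8Q^2 + 2Q^3, so AVC = VC/Q = 17 - 8Q + 2Q^2 and MC = dTC/dQ = 17 - 16Q + 6Q^2.
AVC is minimized where dAVC/dQ = -8 + 4Q = 0, at Q = 2; min AVC = 17 - 8·2 + 2·2^2 = $9.
Because $87 ≥ $9, revenue can cover variable cost; the firm operates.
Set P = MC: 87 = 17 - 16Q + 6Q^2 → -70 - 16Q + 6Q^2 = 0. The roots are Q = -7/3 and Q = 5; the profit-maximizing output is on the rising part of MC, so Q* = 5.
Check: AVC at Q = 5 is $27 ≤ P, so revenue covers variable cost.
Profit = P·Q − TC = 87·5 − 709 = -$274, a loss, but smaller than the $574 fixed cost the firm would lose by shutting down.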